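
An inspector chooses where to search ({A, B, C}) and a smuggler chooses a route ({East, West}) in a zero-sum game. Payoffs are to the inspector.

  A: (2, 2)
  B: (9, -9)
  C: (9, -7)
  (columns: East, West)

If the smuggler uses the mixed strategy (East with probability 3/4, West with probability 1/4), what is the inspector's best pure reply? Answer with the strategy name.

Expected payoff of A: (3/4)·2 + (1/4)·2 = 2.
Expected payoff of B: (3/4)·9 + (1/4)·(-9) = 9/2.
Expected payoff of C: (3/4)·9 + (1/4)·(-7) = 5.
The largest is 5, so the inspector's best response is C.

C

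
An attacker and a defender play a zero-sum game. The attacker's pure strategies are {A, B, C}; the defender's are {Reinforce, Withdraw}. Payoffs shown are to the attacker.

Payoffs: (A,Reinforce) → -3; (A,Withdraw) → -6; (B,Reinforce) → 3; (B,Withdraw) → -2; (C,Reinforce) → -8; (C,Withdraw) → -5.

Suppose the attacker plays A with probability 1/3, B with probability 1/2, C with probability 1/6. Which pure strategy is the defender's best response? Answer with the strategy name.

Withdraw

If the defender plays Reinforce, the attacker's expected payoff is (1/3)·(-3) + (1/2)·3 + (1/6)·(-8) = -5/6.
If the defender plays Withdraw, the attacker's expected payoff is (1/3)·(-6) + (1/2)·(-2) + (1/6)·(-5) = -23/6.
The defender minimizes the attacker's payoff; the smallest is -23/6, so the best response is Withdraw.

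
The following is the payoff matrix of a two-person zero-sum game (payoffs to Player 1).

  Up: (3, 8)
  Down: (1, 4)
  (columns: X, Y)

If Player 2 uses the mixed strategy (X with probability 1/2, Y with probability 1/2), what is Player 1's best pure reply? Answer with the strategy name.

Up

Expected payoff of Up: (1/2)·3 + (1/2)·8 = 11/2.
Expected payoff of Down: (1/2)·1 + (1/2)·4 = 5/2.
The largest is 11/2, so Player 1's best response is Up.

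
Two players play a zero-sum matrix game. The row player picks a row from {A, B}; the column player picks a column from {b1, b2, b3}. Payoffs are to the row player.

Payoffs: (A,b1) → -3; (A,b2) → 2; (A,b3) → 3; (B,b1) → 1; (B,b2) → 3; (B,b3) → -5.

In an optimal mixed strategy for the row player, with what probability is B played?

Row minima: A → -3, B → -5; maximin = -3.
Column maxima: b1 → 1, b2 → 3, b3 → 3; minimax = 1.
-3 ≠ 1, so there is no saddle point; optimal play is mixed.
b2 is strictly dominated by b1 (it gives the row player strictly more in every row), so the column player never plays it.
On the remaining 2×2 (A, B vs b1, b3):
Let the row player play A with probability p. Expected payoff against b1: (-3)p + 1(1−p) = −4p + 1; against b3: 3p + (-5)(1−p) = 8p − 5.
Setting these equal: −4p + 1 = 8p − 5 ⇒ −12p = -6 ⇒ p = 1/2, and the value is (-4)·(1/2) + 1 = -1.
For the column player: with q = P(b1), equating A's and B's payoffs gives −6q + 3 = 6q − 5 ⇒ q = 2/3.

1/2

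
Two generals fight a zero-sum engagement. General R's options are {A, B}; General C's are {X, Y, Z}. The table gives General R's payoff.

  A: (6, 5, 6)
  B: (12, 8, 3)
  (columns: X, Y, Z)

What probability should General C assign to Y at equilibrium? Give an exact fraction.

Row minima: A → 5, B → 3; maximin = 5.
Column maxima: X → 12, Y → 8, Z → 6; minimax = 6.
5 ≠ 6, so there is no saddle point; optimal play is mixed.
X is strictly dominated by Y (it gives General R strictly more in every row), so General C never plays it.
On the remaining 2×2 (A, B vs Y, Z):
Let General R play A with probability p. Expected payoff against Y: 5p + 8(1−p) = −3p + 8; against Z: 6p + 3(1−p) = 3p + 3.
Setting these equal: −3p + 8 = 3p + 3 ⇒ −6p = -5 ⇒ p = 5/6, and the value is (-3)·(5/6) + 8 = 11/2.
For General C: with q = P(Y), equating A's and B's payoffs gives −q + 6 = 5q + 3 ⇒ q = 1/2.

1/2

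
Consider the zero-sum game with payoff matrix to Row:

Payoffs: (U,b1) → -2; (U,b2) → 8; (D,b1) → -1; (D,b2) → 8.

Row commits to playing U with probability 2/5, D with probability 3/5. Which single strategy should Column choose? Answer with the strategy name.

If Column plays b1, Row's expected payoff is (2/5)·(-2) + (3/5)·(-1) = -7/5.
If Column plays b2, Row's expected payoff is (2/5)·8 + (3/5)·8 = 8.
Column minimizes Row's payoff; the smallest is -7/5, so the best response is b1.

b1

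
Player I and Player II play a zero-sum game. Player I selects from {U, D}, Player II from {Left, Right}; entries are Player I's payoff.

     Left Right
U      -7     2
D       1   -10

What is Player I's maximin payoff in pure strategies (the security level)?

Row minima: U → -7, D → -10.
The best of these is -7.

-7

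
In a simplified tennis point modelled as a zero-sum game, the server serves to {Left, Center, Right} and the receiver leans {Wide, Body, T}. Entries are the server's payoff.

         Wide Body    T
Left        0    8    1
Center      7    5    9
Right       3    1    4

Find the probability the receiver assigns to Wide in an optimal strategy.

3/10

Row minima: Left → 0, Center → 5, Right → 1; maximin = 5.
Column maxima: Wide → 7, Body → 8, T → 9; minimax = 7.
5 ≠ 7, so there is no saddle point; optimal play is mixed.
Right is strictly dominated by Center, so the server never plays it.
T is strictly dominated by Wide (it gives the server strictly more in every row), so the receiver never plays it.
On the remaining 2×2 (Left, Center vs Wide, Body):
Let the server play Left with probability p. Expected payoff against Wide: 0p + 7(1−p) = −7p + 7; against Body: 8p + 5(1−p) = 3p + 5.
Setting these equal: −7p + 7 = 3p + 5 ⇒ −10p = -2 ⇒ p = 1/5, and the value is (-7)·(1/5) + 7 = 28/5.
For the receiver: with q = P(Wide), equating Left's and Center's payoffs gives −8q + 8 = 2q + 5 ⇒ q = 3/10.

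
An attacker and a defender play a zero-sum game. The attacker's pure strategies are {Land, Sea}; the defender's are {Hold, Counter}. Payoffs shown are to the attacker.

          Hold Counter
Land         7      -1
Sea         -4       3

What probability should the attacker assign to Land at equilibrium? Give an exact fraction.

Row minima: Land → -1, Sea → -4; maximin = -1.
Column maxima: Hold → 7, Counter → 3; minimax = 3.
-1 ≠ 3, so there is no saddle point; optimal play is mixed.
Let the attacker play Land with probability p. Expected payoff against Hold: 7p + (-4)(1−p) = 11p − 4; against Counter: (-1)p + 3(1−p) = −4p + 3.
Setting these equal: 11p − 4 = −4p + 3 ⇒ 15p = 7 ⇒ p = 7/15, and the value is (11)·(7/15) − 4 = 17/15.
For the defender: with q = P(Hold), equating Land's and Sea's payoffs gives 8q − 1 = −7q + 3 ⇒ q = 4/15.

7/15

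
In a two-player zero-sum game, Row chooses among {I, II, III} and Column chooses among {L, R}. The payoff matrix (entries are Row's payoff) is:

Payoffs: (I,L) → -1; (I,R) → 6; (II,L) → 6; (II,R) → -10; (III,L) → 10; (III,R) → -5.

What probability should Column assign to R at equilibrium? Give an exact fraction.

1/2

Row minima: I → -1, II → -10, III → -5; maximin = -1.
Column maxima: L → 10, R → 6; minimax = 6.
-1 ≠ 6, so there is no saddle point; optimal play is mixed.
II is strictly dominated by III, so Row never plays it.
On the remaining 2×2 (I, III vs L, R):
Let Row play I with probability p. Expected payoff against L: (-1)p + 10(1−p) = −11p + 10; against R: 6p + (-5)(1−p) = 11p − 5.
Setting these equal: −11p + 10 = 11p − 5 ⇒ −22p = -15 ⇒ p = 15/22, and the value is (-11)·(15/22) + 10 = 5/2.
For Column: with q = P(L), equating I's and III's payoffs gives −7q + 6 = 15q − 5 ⇒ q = 1/2.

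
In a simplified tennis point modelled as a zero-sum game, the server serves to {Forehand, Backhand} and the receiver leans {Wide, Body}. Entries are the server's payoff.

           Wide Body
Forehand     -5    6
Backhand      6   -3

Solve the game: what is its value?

Row minima: Forehand → -5, Backhand → -3; maximin = -3.
Column maxima: Wide → 6, Body → 6; minimax = 6.
-3 ≠ 6, so there is no saddle point; optimal play is mixed.
Let the server play Forehand with probability p. Expected payoff against Wide: (-5)p + 6(1−p) = −11p + 6; against Body: 6p + (-3)(1−p) = 9p − 3.
Setting these equal: −11p + 6 = 9p − 3 ⇒ −20p = -9 ⇒ p = 9/20, and the value is (-11)·(9/20) + 6 = 21/20.
For the receiver: with q = P(Wide), equating Forehand's and Backhand's payoffs gives −11q + 6 = 9q − 3 ⇒ q = 9/20.

21/20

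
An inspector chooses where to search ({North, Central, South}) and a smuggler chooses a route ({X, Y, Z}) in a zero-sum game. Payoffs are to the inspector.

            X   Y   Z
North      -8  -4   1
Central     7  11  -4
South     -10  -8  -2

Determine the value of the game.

-5/4

Row minima: North → -8, Central → -4, South → -10; maximin = -4.
Column maxima: X → 7, Y → 11, Z → 1; minimax = 1.
-4 ≠ 1, so there is no saddle point; optimal play is mixed.
South is strictly dominated by North, so the inspector never plays it.
Y is strictly dominated by X (it gives the inspector strictly more in every row), so the smuggler never plays it.
On the remaining 2×2 (North, Central vs X, Z):
Let the inspector play North with probability p. Expected payoff against X: (-8)p + 7(1−p) = −15p + 7; against Z: 1p + (-4)(1−p) = 5p − 4.
Setting these equal: −15p + 7 = 5p − 4 ⇒ −20p = -11 ⇒ p = 11/20, and the value is (-15)·(11/20) + 7 = -5/4.
For the smuggler: with q = P(X), equating North's and Central's payoffs gives −9q + 1 = 11q − 4 ⇒ q = 1/4.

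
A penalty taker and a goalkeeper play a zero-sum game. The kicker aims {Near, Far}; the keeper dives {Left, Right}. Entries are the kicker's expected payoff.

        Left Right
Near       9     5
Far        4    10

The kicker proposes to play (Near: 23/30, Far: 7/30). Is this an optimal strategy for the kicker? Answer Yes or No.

Against Left this mix gives (23/30)·9 + (7/30)·4 = 47/6.
Against Right this mix gives (23/30)·5 + (7/30)·10 = 37/6.
The keeper will play Right, holding the kicker to 37/6. Shifting weight toward the row that does better against Right would raise this floor (the equalizing mix achieves 7 against both Right and Left), so the proposed strategy is not optimal.

No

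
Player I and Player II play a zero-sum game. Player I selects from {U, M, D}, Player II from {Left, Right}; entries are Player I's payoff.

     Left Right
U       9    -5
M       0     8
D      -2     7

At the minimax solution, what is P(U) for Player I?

Row minima: U → -5, M → 0, D → -2; maximin = 0.
Column maxima: Left → 9, Right → 8; minimax = 8.
0 ≠ 8, so there is no saddle point; optimal play is mixed.
D is strictly dominated by M, so Player I never plays it.
On the remaining 2×2 (U, M vs Left, Right):
Let Player I play U with probability p. Expected payoff against Left: 9p + 0(1−p) = 9p; against Right: (-5)p + 8(1−p) = −13p + 8.
Setting these equal: 9p = −13p + 8 ⇒ 22p = 8 ⇒ p = 4/11, and the value is (9)·(4/11) = 36/11.
For Player II: with q = P(Left), equating U's and M's payoffs gives 14q − 5 = −8q + 8 ⇒ q = 13/22.

4/11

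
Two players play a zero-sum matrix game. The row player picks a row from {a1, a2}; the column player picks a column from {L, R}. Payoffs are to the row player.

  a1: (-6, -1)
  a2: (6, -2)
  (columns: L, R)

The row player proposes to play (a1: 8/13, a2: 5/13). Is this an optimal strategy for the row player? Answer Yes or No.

Yes

Against L this mix gives (8/13)·(-6) + (5/13)·6 = -18/13.
Against R this mix gives (8/13)·(-1) + (5/13)·(-2) = -18/13.
All of the column player's active replies (L, R) yield -18/13, and no column does worse for the row player. The mix makes the column player indifferent and guarantees -18/13, so it is optimal.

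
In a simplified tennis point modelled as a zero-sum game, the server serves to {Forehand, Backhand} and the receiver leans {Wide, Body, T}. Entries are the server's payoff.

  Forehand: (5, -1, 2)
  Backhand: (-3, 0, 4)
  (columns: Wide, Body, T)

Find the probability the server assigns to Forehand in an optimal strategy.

1/3

Row minima: Forehand → -1, Backhand → -3; maximin = -1.
Column maxima: Wide → 5, Body → 0, T → 4; minimax = 0.
-1 ≠ 0, so there is no saddle point; optimal play is mixed.
T is strictly dominated by Body (it gives the server strictly more in every row), so the receiver never plays it.
On the remaining 2×2 (Forehand, Backhand vs Wide, Body):
Let the server play Forehand with probability p. Expected payoff against Wide: 5p + (-3)(1−p) = 8p − 3; against Body: (-1)p + 0(1−p) = −p.
Setting these equal: 8p − 3 = −p ⇒ 9p = 3 ⇒ p = 1/3, and the value is (8)·(1/3) − 3 = -1/3.
For the receiver: with q = P(Wide), equating Forehand's and Backhand's payoffs gives 6q − 1 = −3q ⇒ q = 1/9.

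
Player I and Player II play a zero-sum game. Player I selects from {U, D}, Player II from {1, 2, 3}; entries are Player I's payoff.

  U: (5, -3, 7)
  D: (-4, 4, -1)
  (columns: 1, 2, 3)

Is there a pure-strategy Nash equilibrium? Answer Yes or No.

No

Row minima: U → -3, D → -4; maximin = -3.
Column maxima: 1 → 5, 2 → 4, 3 → 7; minimax = 4.
-3 ≠ 4, so no pure-strategy equilibrium exists.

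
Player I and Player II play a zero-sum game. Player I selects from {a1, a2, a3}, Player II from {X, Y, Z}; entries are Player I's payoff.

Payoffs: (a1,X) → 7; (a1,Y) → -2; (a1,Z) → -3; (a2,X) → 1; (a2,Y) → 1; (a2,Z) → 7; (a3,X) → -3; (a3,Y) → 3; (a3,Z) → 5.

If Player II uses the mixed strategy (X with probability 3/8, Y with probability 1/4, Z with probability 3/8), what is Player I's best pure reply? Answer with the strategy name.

Expected payoff of a1: (3/8)·7 + (1/4)·(-2) + (3/8)·(-3) = 1.
Expected payoff of a2: (3/8)·1 + (1/4)·1 + (3/8)·7 = 13/4.
Expected payoff of a3: (3/8)·(-3) + (1/4)·3 + (3/8)·5 = 3/2.
The largest is 13/4, so Player I's best response is a2.

a2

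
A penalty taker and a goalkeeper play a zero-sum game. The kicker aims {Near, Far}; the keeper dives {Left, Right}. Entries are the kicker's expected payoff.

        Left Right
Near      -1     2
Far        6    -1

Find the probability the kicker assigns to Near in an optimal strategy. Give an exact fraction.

7/10

Row minima: Near → -1, Far → -1; maximin = -1.
Column maxima: Left → 6, Right → 2; minimax = 2.
-1 ≠ 2, so there is no saddle point; optimal play is mixed.
Let the kicker play Near with probability p. Expected payoff against Left: (-1)p + 6(1−p) = −7p + 6; against Right: 2p + (-1)(1−p) = 3p − 1.
Setting these equal: −7p + 6 = 3p − 1 ⇒ −10p = -7 ⇒ p = 7/10, and the value is (-7)·(7/10) + 6 = 11/10.
For the keeper: with q = P(Left), equating Near's and Far's payoffs gives −3q + 2 = 7q − 1 ⇒ q = 3/10.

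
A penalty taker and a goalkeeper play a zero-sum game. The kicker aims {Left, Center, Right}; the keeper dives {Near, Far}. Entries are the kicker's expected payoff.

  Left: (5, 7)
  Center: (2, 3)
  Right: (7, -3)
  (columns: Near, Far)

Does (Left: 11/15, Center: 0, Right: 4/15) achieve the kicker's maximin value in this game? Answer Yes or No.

No

Against Near this mix gives (11/15)·5 + (4/15)·7 = 83/15.
Against Far this mix gives (11/15)·7 + (4/15)·(-3) = 13/3.
The keeper will play Far, holding the kicker to 13/3. Shifting weight toward the row that does better against Far would raise this floor (the equalizing mix achieves 16/3 against both Far and Near), so the proposed strategy is not optimal.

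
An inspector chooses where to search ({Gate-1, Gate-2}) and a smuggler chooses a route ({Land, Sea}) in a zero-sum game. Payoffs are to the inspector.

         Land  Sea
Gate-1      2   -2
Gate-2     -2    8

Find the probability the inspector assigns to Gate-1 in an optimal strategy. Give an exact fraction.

Row minima: Gate-1 → -2, Gate-2 → -2; maximin = -2.
Column maxima: Land → 2, Sea → 8; minimax = 2.
-2 ≠ 2, so there is no saddle point; optimal play is mixed.
Let the inspector play Gate-1 with probability p. Expected payoff against Land: 2p + (-2)(1−p) = 4p − 2; against Sea: (-2)p + 8(1−p) = −10p + 8.
Setting these equal: 4p − 2 = −10p + 8 ⇒ 14p = 10 ⇒ p = 5/7, and the value is (4)·(5/7) − 2 = 6/7.
For the smuggler: with q = P(Land), equating Gate-1's and Gate-2's payoffs gives 4q − 2 = −10q + 8 ⇒ q = 5/7.

5/7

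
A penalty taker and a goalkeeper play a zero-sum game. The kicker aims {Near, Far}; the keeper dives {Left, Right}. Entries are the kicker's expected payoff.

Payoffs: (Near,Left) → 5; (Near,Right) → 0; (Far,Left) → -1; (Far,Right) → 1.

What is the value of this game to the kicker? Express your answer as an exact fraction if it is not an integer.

Row minima: Near → 0, Far → -1; maximin = 0.
Column maxima: Left → 5, Right → 1; minimax = 1.
0 ≠ 1, so there is no saddle point; optimal play is mixed.
Let the kicker play Near with probability p. Expected payoff against Left: 5p + (-1)(1−p) = 6p − 1; against Right: 0p + 1(1−p) = −p + 1.
Setting these equal: 6p − 1 = −p + 1 ⇒ 7p = 2 ⇒ p = 2/7, and the value is (6)·(2/7) − 1 = 5/7.
For the keeper: with q = P(Left), equating Near's and Far's payoffs gives 5q = −2q + 1 ⇒ q = 1/7.

5/7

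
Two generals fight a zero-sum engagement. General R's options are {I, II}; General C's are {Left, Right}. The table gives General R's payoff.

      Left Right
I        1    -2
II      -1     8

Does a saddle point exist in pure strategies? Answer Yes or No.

Row minima: I → -2, II → -1; maximin = -1.
Column maxima: Left → 1, Right → 8; minimax = 1.
-1 ≠ 1, so no pure-strategy equilibrium exists.

No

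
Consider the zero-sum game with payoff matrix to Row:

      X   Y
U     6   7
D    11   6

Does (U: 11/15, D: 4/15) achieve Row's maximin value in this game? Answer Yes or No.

No

Against X this mix gives (11/15)·6 + (4/15)·11 = 22/3.
Against Y this mix gives (11/15)·7 + (4/15)·6 = 101/15.
Column will play Y, holding Row to 101/15. Shifting weight toward the row that does better against Y would raise this floor (the equalizing mix achieves 41/6 against both Y and X), so the proposed strategy is not optimal.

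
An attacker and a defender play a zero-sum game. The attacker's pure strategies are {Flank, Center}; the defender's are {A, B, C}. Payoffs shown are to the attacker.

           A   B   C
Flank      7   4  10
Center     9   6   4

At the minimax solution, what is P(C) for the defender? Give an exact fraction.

1/4

Row minima: Flank → 4, Center → 4; maximin = 4.
Column maxima: A → 9, B → 6, C → 10; minimax = 6.
4 ≠ 6, so there is no saddle point; optimal play is mixed.
A is strictly dominated by B (it gives the attacker strictly more in every row), so the defender never plays it.
On the remaining 2×2 (Flank, Center vs B, C):
Let the attacker play Flank with probability p. Expected payoff against B: 4p + 6(1−p) = −2p + 6; against C: 10p + 4(1−p) = 6p + 4.
Setting these equal: −2p + 6 = 6p + 4 ⇒ −8p = -2 ⇒ p = 1/4, and the value is (-2)·(1/4) + 6 = 11/2.
For the defender: with q = P(B), equating Flank's and Center's payoffs gives −6q + 10 = 2q + 4 ⇒ q = 3/4.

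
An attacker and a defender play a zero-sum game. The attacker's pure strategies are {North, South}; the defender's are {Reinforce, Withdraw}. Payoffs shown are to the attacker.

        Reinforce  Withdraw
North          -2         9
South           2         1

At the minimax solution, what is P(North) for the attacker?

Row minima: North → -2, South → 1; maximin = 1.
Column maxima: Reinforce → 2, Withdraw → 9; minimax = 2.
1 ≠ 2, so there is no saddle point; optimal play is mixed.
Let the attacker play North with probability p. Expected payoff against Reinforce: (-2)p + 2(1−p) = −4p + 2; against Withdraw: 9p + 1(1−p) = 8p + 1.
Setting these equal: −4p + 2 = 8p + 1 ⇒ −12p = -1 ⇒ p = 1/12, and the value is (-4)·(1/12) + 2 = 5/3.
For the defender: with q = P(Reinforce), equating North's and South's payoffs gives −11q + 9 = q + 1 ⇒ q = 2/3.

1/12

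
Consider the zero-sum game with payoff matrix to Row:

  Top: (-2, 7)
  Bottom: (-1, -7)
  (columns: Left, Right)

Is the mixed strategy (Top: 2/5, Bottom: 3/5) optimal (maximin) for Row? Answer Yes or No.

Against Left this mix gives (2/5)·(-2) + (3/5)·(-1) = -7/5.
Against Right this mix gives (2/5)·7 + (3/5)·(-7) = -7/5.
All of Column's active replies (Left, Right) yield -7/5, and no column does worse for Row. The mix makes Column indifferent and guarantees -7/5, so it is optimal.

Yes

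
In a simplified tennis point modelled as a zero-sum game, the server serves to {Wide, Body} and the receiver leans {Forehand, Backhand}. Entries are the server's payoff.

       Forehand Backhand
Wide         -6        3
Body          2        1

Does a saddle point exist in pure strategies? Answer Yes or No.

Row minima: Wide → -6, Body → 1; maximin = 1.
Column maxima: Forehand → 2, Backhand → 3; minimax = 2.
1 ≠ 2, so no pure-strategy equilibrium exists.

No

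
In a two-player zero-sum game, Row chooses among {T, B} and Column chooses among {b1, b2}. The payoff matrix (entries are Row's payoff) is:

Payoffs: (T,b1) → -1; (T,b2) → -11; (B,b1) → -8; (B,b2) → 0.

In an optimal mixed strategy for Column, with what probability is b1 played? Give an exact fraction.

Row minima: T → -11, B → -8; maximin = -8.
Column maxima: b1 → -1, b2 → 0; minimax = -1.
-8 ≠ -1, so there is no saddle point; optimal play is mixed.
Let Row play T with probability p. Expected payoff against b1: (-1)p + (-8)(1−p) = 7p − 8; against b2: (-11)p + 0(1−p) = −11p.
Setting these equal: 7p − 8 = −11p ⇒ 18p = 8 ⇒ p = 4/9, and the value is (7)·(4/9) − 8 = -44/9.
For Column: with q = P(b1), equating T's and B's payoffs gives 10q − 11 = −8q ⇒ q = 11/18.

11/18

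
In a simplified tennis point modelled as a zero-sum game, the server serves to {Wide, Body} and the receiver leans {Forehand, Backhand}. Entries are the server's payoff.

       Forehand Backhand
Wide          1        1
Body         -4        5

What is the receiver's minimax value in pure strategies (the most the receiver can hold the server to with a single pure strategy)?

1

Column maxima: Forehand → 1, Backhand → 5.
The smallest of these is 1.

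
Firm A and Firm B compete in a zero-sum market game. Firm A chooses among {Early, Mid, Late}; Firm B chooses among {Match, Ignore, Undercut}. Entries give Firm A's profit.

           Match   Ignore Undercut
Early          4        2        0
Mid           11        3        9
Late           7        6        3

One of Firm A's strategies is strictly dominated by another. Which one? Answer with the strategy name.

Mid gives a strictly higher payoff than Early against every column: 11 > 4, 3 > 2, 9 > 0.
So Early is strictly dominated and Firm A never plays it.

Early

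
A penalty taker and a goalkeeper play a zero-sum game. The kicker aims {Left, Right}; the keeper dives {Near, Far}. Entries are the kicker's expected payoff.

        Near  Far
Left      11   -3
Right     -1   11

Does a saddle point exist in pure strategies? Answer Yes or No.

Row minima: Left → -3, Right → -1; maximin = -1.
Column maxima: Near → 11, Far → 11; minimax = 11.
-1 ≠ 11, so no pure-strategy equilibrium exists.

No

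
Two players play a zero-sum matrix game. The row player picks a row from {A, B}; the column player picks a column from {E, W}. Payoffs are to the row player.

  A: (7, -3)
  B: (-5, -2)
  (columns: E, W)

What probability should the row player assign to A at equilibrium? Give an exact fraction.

3/13

Row minima: A → -3, B → -5; maximin = -3.
Column maxima: E → 7, W → -2; minimax = -2.
-3 ≠ -2, so there is no saddle point; optimal play is mixed.
Let the row player play A with probability p. Expected payoff against E: 7p + (-5)(1−p) = 12p − 5; against W: (-3)p + (-2)(1−p) = −p − 2.
Setting these equal: 12p − 5 = −p − 2 ⇒ 13p = 3 ⇒ p = 3/13, and the value is (12)·(3/13) − 5 = -29/13.
For the column player: with q = P(E), equating A's and B's payoffs gives 10q − 3 = −3q − 2 ⇒ q = 1/13.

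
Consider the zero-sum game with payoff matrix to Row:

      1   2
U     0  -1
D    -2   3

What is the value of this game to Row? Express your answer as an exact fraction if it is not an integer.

Row minima: U → -1, D → -2; maximin = -1.
Column maxima: 1 → 0, 2 → 3; minimax = 0.
-1 ≠ 0, so there is no saddle point; optimal play is mixed.
Let Row play U with probability p. Expected payoff against 1: 0p + (-2)(1−p) = 2p − 2; against 2: (-1)p + 3(1−p) = −4p + 3.
Setting these equal: 2p − 2 = −4p + 3 ⇒ 6p = 5 ⇒ p = 5/6, and the value is (2)·(5/6) − 2 = -1/3.
For Column: with q = P(1), equating U's and D's payoffs gives q − 1 = −5q + 3 ⇒ q = 2/3.

-1/3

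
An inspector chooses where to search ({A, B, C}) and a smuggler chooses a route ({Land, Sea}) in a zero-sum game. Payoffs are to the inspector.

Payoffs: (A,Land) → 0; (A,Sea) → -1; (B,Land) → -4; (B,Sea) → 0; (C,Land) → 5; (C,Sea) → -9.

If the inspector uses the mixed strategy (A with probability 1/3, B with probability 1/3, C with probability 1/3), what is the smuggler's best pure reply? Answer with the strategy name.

Sea

If the smuggler plays Land, the inspector's expected payoff is (1/3)·0 + (1/3)·(-4) + (1/3)·5 = 1/3.
If the smuggler plays Sea, the inspector's expected payoff is (1/3)·(-1) + (1/3)·0 + (1/3)·(-9) = -10/3.
The smuggler minimizes the inspector's payoff; the smallest is -10/3, so the best response is Sea.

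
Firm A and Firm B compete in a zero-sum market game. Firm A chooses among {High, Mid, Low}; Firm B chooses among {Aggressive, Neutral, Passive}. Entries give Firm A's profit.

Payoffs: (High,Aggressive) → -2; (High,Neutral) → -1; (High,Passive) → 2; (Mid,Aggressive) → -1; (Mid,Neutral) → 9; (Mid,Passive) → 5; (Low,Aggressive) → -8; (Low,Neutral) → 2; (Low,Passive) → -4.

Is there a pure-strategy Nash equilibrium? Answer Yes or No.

Row minima: High → -2, Mid → -1, Low → -8; maximin = -1.
Column maxima: Aggressive → -1, Neutral → 9, Passive → 5; minimax = -1.
maximin = minimax = -1, so a saddle point exists.

Yes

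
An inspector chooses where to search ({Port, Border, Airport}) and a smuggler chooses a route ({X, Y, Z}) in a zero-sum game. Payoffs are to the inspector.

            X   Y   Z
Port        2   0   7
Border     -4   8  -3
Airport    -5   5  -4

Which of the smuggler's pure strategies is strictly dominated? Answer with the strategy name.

X holds the inspector's payoff strictly below Z in every row: 2 < 7, -4 < -3, -5 < -4.
So Z is strictly dominated for the smuggler.

Z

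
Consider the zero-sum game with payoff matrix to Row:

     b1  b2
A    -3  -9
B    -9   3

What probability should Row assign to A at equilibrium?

Row minima: A → -9, B → -9; maximin = -9.
Column maxima: b1 → -3, b2 → 3; minimax = -3.
-9 ≠ -3, so there is no saddle point; optimal play is mixed.
Let Row play A with probability p. Expected payoff against b1: (-3)p + (-9)(1−p) = 6p − 9; against b2: (-9)p + 3(1−p) = −12p + 3.
Setting these equal: 6p − 9 = −12p + 3 ⇒ 18p = 12 ⇒ p = 2/3, and the value is (6)·(2/3) − 9 = -5.
For Column: with q = P(b1), equating A's and B's payoffs gives 6q − 9 = −12q + 3 ⇒ q = 2/3.

2/3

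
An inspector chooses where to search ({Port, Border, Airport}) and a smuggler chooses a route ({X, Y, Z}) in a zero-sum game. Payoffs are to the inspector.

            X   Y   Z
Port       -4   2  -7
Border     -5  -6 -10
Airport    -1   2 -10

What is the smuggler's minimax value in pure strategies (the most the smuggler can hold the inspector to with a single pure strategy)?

-7

Column maxima: X → -1, Y → 2, Z → -7.
The smallest of these is -7.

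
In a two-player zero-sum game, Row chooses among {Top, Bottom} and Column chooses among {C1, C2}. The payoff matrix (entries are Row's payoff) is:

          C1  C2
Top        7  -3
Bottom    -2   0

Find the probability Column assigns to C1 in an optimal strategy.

Row minima: Top → -3, Bottom → -2; maximin = -2.
Column maxima: C1 → 7, C2 → 0; minimax = 0.
-2 ≠ 0, so there is no saddle point; optimal play is mixed.
Let Row play Top with probability p. Expected payoff against C1: 7p + (-2)(1−p) = 9p − 2; against C2: (-3)p + 0(1−p) = −3p.
Setting these equal: 9p − 2 = −3p ⇒ 12p = 2 ⇒ p = 1/6, and the value is (9)·(1/6) − 2 = -1/2.
For Column: with q = P(C1), equating Top's and Bottom's payoffs gives 10q − 3 = −2q ⇒ q = 1/4.

1/4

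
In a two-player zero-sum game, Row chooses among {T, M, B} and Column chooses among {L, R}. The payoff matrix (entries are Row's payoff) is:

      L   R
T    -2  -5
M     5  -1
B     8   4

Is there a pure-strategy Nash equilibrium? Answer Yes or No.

Row minima: T → -5, M → -1, B → 4; maximin = 4.
Column maxima: L → 8, R → 4; minimax = 4.
maximin = minimax = 4, so a saddle point exists.

Yes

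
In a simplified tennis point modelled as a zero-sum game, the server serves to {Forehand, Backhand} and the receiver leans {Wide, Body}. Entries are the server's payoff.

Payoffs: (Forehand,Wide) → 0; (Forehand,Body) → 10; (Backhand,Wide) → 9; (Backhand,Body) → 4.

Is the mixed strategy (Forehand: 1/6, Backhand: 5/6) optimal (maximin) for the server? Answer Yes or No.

No

Against Wide this mix gives (1/6)·0 + (5/6)·9 = 15/2.
Against Body this mix gives (1/6)·10 + (5/6)·4 = 5.
The receiver will play Body, holding the server to 5. Shifting weight toward the row that does better against Body would raise this floor (the equalizing mix achieves 6 against both Body and Wide), so the proposed strategy is not optimal.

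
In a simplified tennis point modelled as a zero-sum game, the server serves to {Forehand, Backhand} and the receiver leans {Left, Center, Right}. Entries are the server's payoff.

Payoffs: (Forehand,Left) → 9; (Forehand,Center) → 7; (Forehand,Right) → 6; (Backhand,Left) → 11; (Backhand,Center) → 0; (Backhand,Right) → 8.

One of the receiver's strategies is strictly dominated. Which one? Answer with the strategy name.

Left

Center holds the server's payoff strictly below Left in every row: 7 < 9, 0 < 11.
So Left is strictly dominated for the receiver.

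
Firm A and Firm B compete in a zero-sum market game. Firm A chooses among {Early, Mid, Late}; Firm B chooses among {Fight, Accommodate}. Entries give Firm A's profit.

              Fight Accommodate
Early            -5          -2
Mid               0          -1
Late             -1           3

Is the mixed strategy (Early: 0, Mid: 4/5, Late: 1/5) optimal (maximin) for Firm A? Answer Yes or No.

Against Fight this mix gives (4/5)·0 + (1/5)·(-1) = -1/5.
Against Accommodate this mix gives (4/5)·(-1) + (1/5)·3 = -1/5.
All of Firm B's active replies (Fight, Accommodate) yield -1/5, and no column does worse for Firm A. The mix makes Firm B indifferent and guarantees -1/5, so it is optimal.

Yes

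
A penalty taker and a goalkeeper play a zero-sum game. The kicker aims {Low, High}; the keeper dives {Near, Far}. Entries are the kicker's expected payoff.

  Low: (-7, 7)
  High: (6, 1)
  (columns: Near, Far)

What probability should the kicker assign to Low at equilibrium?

Row minima: Low → -7, High → 1; maximin = 1.
Column maxima: Near → 6, Far → 7; minimax = 6.
1 ≠ 6, so there is no saddle point; optimal play is mixed.
Let the kicker play Low with probability p. Expected payoff against Near: (-7)p + 6(1−p) = −13p + 6; against Far: 7p + 1(1−p) = 6p + 1.
Setting these equal: −13p + 6 = 6p + 1 ⇒ −19p = -5 ⇒ p = 5/19, and the value is (-13)·(5/19) + 6 = 49/19.
For the keeper: with q = P(Near), equating Low's and High's payoffs gives −14q + 7 = 5q + 1 ⇒ q = 6/19.

5/19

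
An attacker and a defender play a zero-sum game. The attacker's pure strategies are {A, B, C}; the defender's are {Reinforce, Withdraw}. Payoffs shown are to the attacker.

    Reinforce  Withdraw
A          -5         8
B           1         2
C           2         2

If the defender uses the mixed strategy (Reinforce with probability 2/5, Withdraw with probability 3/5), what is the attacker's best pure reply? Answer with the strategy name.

Expected payoff of A: (2/5)·(-5) + (3/5)·8 = 14/5.
Expected payoff of B: (2/5)·1 + (3/5)·2 = 8/5.
Expected payoff of C: (2/5)·2 + (3/5)·2 = 2.
The largest is 14/5, so the attacker's best response is A.

A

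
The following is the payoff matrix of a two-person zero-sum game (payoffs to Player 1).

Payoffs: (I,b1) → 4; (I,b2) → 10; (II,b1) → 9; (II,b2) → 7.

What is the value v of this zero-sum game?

31/4

Row minima: I → 4, II → 7; maximin = 7.
Column maxima: b1 → 9, b2 → 10; minimax = 9.
7 ≠ 9, so there is no saddle point; optimal play is mixed.
Let Player 1 play I with probability p. Expected payoff against b1: 4p + 9(1−p) = −5p + 9; against b2: 10p + 7(1−p) = 3p + 7.
Setting these equal: −5p + 9 = 3p + 7 ⇒ −8p = -2 ⇒ p = 1/4, and the value is (-5)·(1/4) + 9 = 31/4.
For Player 2: with q = P(b1), equating I's and II's payoffs gives −6q + 10 = 2q + 7 ⇒ q = 3/8.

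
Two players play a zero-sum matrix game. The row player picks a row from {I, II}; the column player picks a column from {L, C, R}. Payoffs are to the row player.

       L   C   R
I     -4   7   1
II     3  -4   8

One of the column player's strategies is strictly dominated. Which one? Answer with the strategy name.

R

L holds the row player's payoff strictly below R in every row: -4 < 1, 3 < 8.
So R is strictly dominated for the column player.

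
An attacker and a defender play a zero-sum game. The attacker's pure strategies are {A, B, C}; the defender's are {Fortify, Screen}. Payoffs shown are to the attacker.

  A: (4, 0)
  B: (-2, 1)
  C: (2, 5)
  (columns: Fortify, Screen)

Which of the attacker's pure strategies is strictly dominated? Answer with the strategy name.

B

C gives a strictly higher payoff than B against every column: 2 > -2, 5 > 1.
So B is strictly dominated and the attacker never plays it.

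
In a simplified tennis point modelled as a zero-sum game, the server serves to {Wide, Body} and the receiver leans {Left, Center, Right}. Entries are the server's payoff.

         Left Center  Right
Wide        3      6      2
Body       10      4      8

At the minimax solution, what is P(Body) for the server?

1/2

Row minima: Wide → 2, Body → 4; maximin = 4.
Column maxima: Left → 10, Center → 6, Right → 8; minimax = 6.
4 ≠ 6, so there is no saddle point; optimal play is mixed.
Left is strictly dominated by Right (it gives the server strictly more in every row), so the receiver never plays it.
On the remaining 2×2 (Wide, Body vs Center, Right):
Let the server play Wide with probability p. Expected payoff against Center: 6p + 4(1−p) = 2p + 4; against Right: 2p + 8(1−p) = −6p + 8.
Setting these equal: 2p + 4 = −6p + 8 ⇒ 8p = 4 ⇒ p = 1/2, and the value is (2)·(1/2) + 4 = 5.
For the receiver: with q = P(Center), equating Wide's and Body's payoffs gives 4q + 2 = −4q + 8 ⇒ q = 3/4.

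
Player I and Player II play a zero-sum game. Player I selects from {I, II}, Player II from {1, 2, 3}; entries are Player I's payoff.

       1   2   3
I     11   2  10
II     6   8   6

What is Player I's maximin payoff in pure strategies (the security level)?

Row minima: I → 2, II → 6.
The best of these is 6.

6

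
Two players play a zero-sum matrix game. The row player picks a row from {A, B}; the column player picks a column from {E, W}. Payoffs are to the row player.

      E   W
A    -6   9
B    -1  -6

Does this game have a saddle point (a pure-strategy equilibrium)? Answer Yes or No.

No

Row minima: A → -6, B → -6; maximin = -6.
Column maxima: E → -1, W → 9; minimax = -1.
-6 ≠ -1, so no pure-strategy equilibrium exists.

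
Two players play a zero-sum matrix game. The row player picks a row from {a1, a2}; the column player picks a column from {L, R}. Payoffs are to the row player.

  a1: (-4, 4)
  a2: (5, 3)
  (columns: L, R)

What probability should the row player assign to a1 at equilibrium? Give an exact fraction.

Row minima: a1 → -4, a2 → 3; maximin = 3.
Column maxima: L → 5, R → 4; minimax = 4.
3 ≠ 4, so there is no saddle point; optimal play is mixed.
Let the row player play a1 with probability p. Expected payoff against L: (-4)p + 5(1−p) = −9p + 5; against R: 4p + 3(1−p) = p + 3.
Setting these equal: −9p + 5 = p + 3 ⇒ −10p = -2 ⇒ p = 1/5, and the value is (-9)·(1/5) + 5 = 16/5.
For the column player: with q = P(L), equating a1's and a2's payoffs gives −8q + 4 = 2q + 3 ⇒ q = 1/10.

1/5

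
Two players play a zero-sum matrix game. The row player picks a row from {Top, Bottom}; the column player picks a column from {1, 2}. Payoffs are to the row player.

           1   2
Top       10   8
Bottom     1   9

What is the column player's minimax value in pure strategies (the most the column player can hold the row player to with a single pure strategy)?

Column maxima: 1 → 10, 2 → 9.
The smallest of these is 9.

9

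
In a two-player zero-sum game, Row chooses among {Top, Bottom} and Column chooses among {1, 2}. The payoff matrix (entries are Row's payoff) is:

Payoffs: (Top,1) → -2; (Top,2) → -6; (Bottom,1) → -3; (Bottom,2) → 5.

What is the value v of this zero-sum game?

Row minima: Top → -6, Bottom → -3; maximin = -3.
Column maxima: 1 → -2, 2 → 5; minimax = -2.
-3 ≠ -2, so there is no saddle point; optimal play is mixed.
Let Row play Top with probability p. Expected payoff against 1: (-2)p + (-3)(1−p) = p − 3; against 2: (-6)p + 5(1−p) = −11p + 5.
Setting these equal: p − 3 = −11p + 5 ⇒ 12p = 8 ⇒ p = 2/3, and the value is (1)·(2/3) − 3 = -7/3.
For Column: with q = P(1), equating Top's and Bottom's payoffs gives 4q − 6 = −8q + 5 ⇒ q = 11/12.

-7/3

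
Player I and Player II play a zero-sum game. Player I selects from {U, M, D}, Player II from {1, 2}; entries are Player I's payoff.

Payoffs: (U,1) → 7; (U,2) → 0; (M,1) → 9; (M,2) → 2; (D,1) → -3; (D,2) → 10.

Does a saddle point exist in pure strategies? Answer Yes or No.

No

Row minima: U → 0, M → 2, D → -3; maximin = 2.
Column maxima: 1 → 9, 2 → 10; minimax = 9.
2 ≠ 9, so no pure-strategy equilibrium exists.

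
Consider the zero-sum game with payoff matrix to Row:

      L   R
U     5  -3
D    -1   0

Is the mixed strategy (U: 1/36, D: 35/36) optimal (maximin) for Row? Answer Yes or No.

Against L this mix gives (1/36)·5 + (35/36)·(-1) = -5/6.
Against R this mix gives (1/36)·(-3) + (35/36)·0 = -1/12.
Column will play L, holding Row to -5/6. Shifting weight toward the row that does better against L would raise this floor (the equalizing mix achieves -1/3 against both L and R), so the proposed strategy is not optimal.

No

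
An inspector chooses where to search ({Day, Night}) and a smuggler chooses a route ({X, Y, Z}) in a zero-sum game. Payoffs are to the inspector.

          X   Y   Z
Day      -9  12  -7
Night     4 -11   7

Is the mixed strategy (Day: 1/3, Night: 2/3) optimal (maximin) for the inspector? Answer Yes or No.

Against X this mix gives (1/3)·(-9) + (2/3)·4 = -1/3.
Against Y this mix gives (1/3)·12 + (2/3)·(-11) = -10/3.
Against Z this mix gives (1/3)·(-7) + (2/3)·7 = 7/3.
The smuggler will play Y, holding the inspector to -10/3. Shifting weight toward the row that does better against Y would raise this floor (the equalizing mix achieves -17/12 against both Y and X), so the proposed strategy is not optimal.

No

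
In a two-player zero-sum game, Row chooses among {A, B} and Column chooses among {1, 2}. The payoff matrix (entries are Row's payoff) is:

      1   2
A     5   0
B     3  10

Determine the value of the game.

25/6

Row minima: A → 0, B → 3; maximin = 3.
Column maxima: 1 → 5, 2 → 10; minimax = 5.
3 ≠ 5, so there is no saddle point; optimal play is mixed.
Let Row play A with probability p. Expected payoff against 1: 5p + 3(1−p) = 2p + 3; against 2: 0p + 10(1−p) = −10p + 10.
Setting these equal: 2p + 3 = −10p + 10 ⇒ 12p = 7 ⇒ p = 7/12, and the value is (2)·(7/12) + 3 = 25/6.
For Column: with q = P(1), equating A's and B's payoffs gives 5q = −7q + 10 ⇒ q = 5/6.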